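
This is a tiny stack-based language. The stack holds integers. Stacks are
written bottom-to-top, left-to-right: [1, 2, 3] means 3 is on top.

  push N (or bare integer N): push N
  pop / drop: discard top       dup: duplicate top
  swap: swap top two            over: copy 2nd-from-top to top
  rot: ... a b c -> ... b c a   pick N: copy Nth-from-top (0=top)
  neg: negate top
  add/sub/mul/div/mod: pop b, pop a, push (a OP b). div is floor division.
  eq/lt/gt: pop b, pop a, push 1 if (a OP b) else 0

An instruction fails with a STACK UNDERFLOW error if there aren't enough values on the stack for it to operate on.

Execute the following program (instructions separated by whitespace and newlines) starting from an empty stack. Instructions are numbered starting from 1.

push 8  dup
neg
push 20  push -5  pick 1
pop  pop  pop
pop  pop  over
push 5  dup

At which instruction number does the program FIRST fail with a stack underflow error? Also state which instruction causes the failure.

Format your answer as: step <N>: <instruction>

Answer: step 12: over

Derivation:
Step 1 ('push 8'): stack = [8], depth = 1
Step 2 ('dup'): stack = [8, 8], depth = 2
Step 3 ('neg'): stack = [8, -8], depth = 2
Step 4 ('push 20'): stack = [8, -8, 20], depth = 3
Step 5 ('push -5'): stack = [8, -8, 20, -5], depth = 4
Step 6 ('pick 1'): stack = [8, -8, 20, -5, 20], depth = 5
Step 7 ('pop'): stack = [8, -8, 20, -5], depth = 4
Step 8 ('pop'): stack = [8, -8, 20], depth = 3
Step 9 ('pop'): stack = [8, -8], depth = 2
Step 10 ('pop'): stack = [8], depth = 1
Step 11 ('pop'): stack = [], depth = 0
Step 12 ('over'): needs 2 value(s) but depth is 0 — STACK UNDERFLOW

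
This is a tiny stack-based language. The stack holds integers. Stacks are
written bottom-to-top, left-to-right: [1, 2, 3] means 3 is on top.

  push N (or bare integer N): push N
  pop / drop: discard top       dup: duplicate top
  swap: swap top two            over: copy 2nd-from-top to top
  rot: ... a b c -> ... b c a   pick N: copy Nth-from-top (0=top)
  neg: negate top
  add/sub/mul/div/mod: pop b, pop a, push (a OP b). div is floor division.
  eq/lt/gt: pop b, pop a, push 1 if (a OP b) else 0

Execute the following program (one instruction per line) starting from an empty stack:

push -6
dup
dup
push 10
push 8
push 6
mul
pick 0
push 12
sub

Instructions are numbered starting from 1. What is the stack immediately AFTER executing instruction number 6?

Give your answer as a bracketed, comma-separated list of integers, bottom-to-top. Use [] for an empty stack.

Answer: [-6, -6, -6, 10, 8, 6]

Derivation:
Step 1 ('push -6'): [-6]
Step 2 ('dup'): [-6, -6]
Step 3 ('dup'): [-6, -6, -6]
Step 4 ('push 10'): [-6, -6, -6, 10]
Step 5 ('push 8'): [-6, -6, -6, 10, 8]
Step 6 ('push 6'): [-6, -6, -6, 10, 8, 6]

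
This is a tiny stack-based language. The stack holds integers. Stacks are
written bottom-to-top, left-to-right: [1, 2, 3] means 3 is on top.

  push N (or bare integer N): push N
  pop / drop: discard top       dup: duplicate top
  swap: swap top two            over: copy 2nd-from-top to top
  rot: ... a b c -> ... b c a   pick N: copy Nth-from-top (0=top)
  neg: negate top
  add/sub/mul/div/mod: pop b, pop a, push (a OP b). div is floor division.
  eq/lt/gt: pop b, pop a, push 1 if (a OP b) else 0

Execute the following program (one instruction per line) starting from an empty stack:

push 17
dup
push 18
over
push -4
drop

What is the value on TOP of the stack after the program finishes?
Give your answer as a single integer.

Answer: 17

Derivation:
After 'push 17': [17]
After 'dup': [17, 17]
After 'push 18': [17, 17, 18]
After 'over': [17, 17, 18, 17]
After 'push -4': [17, 17, 18, 17, -4]
After 'drop': [17, 17, 18, 17]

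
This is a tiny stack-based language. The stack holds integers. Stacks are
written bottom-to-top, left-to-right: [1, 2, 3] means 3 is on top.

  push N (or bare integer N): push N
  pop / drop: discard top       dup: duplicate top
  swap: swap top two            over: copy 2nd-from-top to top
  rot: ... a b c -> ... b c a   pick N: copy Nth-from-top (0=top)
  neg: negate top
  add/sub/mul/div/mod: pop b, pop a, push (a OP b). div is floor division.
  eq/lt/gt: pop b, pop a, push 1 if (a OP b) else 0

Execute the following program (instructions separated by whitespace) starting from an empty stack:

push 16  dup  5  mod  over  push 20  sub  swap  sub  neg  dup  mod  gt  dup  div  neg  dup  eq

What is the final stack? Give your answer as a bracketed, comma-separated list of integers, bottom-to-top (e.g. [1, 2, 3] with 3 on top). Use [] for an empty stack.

Answer: [1]

Derivation:
After 'push 16': [16]
After 'dup': [16, 16]
After 'push 5': [16, 16, 5]
After 'mod': [16, 1]
After 'over': [16, 1, 16]
After 'push 20': [16, 1, 16, 20]
After 'sub': [16, 1, -4]
After 'swap': [16, -4, 1]
After 'sub': [16, -5]
After 'neg': [16, 5]
After 'dup': [16, 5, 5]
After 'mod': [16, 0]
After 'gt': [1]
After 'dup': [1, 1]
After 'div': [1]
After 'neg': [-1]
After 'dup': [-1, -1]
After 'eq': [1]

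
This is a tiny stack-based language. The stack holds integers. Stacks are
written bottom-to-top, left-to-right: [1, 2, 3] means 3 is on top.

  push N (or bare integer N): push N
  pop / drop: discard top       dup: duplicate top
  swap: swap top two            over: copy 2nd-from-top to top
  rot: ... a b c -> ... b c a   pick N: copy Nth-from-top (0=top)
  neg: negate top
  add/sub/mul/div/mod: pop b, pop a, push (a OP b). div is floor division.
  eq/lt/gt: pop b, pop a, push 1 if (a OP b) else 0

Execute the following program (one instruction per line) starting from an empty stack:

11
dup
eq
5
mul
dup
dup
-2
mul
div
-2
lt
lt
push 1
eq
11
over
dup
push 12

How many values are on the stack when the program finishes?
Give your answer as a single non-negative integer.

Answer: 5

Derivation:
After 'push 11': stack = [11] (depth 1)
After 'dup': stack = [11, 11] (depth 2)
After 'eq': stack = [1] (depth 1)
After 'push 5': stack = [1, 5] (depth 2)
After 'mul': stack = [5] (depth 1)
After 'dup': stack = [5, 5] (depth 2)
After 'dup': stack = [5, 5, 5] (depth 3)
After 'push -2': stack = [5, 5, 5, -2] (depth 4)
After 'mul': stack = [5, 5, -10] (depth 3)
After 'div': stack = [5, -1] (depth 2)
After 'push -2': stack = [5, -1, -2] (depth 3)
After 'lt': stack = [5, 0] (depth 2)
After 'lt': stack = [0] (depth 1)
After 'push 1': stack = [0, 1] (depth 2)
After 'eq': stack = [0] (depth 1)
After 'push 11': stack = [0, 11] (depth 2)
After 'over': stack = [0, 11, 0] (depth 3)
After 'dup': stack = [0, 11, 0, 0] (depth 4)
After 'push 12': stack = [0, 11, 0, 0, 12] (depth 5)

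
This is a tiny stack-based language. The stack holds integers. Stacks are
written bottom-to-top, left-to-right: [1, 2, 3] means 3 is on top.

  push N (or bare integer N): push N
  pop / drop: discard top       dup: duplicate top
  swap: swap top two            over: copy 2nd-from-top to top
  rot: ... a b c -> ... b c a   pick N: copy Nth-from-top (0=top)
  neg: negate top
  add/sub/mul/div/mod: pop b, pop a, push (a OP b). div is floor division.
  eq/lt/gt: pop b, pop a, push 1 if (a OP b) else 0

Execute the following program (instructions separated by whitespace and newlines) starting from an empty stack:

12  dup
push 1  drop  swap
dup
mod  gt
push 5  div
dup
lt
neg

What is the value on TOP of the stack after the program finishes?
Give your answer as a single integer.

Answer: 0

Derivation:
After 'push 12': [12]
After 'dup': [12, 12]
After 'push 1': [12, 12, 1]
After 'drop': [12, 12]
After 'swap': [12, 12]
After 'dup': [12, 12, 12]
After 'mod': [12, 0]
After 'gt': [1]
After 'push 5': [1, 5]
After 'div': [0]
After 'dup': [0, 0]
After 'lt': [0]
After 'neg': [0]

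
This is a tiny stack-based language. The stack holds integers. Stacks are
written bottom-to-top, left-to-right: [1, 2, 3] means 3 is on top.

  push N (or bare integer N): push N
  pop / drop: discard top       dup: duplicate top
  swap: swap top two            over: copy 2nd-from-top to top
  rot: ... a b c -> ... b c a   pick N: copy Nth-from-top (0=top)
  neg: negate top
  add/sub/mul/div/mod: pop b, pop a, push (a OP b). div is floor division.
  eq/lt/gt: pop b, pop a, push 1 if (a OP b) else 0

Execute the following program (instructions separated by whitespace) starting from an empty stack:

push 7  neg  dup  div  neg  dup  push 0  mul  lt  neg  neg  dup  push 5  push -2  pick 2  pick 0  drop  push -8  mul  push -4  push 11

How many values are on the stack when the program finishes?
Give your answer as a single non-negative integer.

After 'push 7': stack = [7] (depth 1)
After 'neg': stack = [-7] (depth 1)
After 'dup': stack = [-7, -7] (depth 2)
After 'div': stack = [1] (depth 1)
After 'neg': stack = [-1] (depth 1)
After 'dup': stack = [-1, -1] (depth 2)
After 'push 0': stack = [-1, -1, 0] (depth 3)
After 'mul': stack = [-1, 0] (depth 2)
After 'lt': stack = [1] (depth 1)
After 'neg': stack = [-1] (depth 1)
  ...
After 'dup': stack = [1, 1] (depth 2)
After 'push 5': stack = [1, 1, 5] (depth 3)
After 'push -2': stack = [1, 1, 5, -2] (depth 4)
After 'pick 2': stack = [1, 1, 5, -2, 1] (depth 5)
After 'pick 0': stack = [1, 1, 5, -2, 1, 1] (depth 6)
After 'drop': stack = [1, 1, 5, -2, 1] (depth 5)
After 'push -8': stack = [1, 1, 5, -2, 1, -8] (depth 6)
After 'mul': stack = [1, 1, 5, -2, -8] (depth 5)
After 'push -4': stack = [1, 1, 5, -2, -8, -4] (depth 6)
After 'push 11': stack = [1, 1, 5, -2, -8, -4, 11] (depth 7)

Answer: 7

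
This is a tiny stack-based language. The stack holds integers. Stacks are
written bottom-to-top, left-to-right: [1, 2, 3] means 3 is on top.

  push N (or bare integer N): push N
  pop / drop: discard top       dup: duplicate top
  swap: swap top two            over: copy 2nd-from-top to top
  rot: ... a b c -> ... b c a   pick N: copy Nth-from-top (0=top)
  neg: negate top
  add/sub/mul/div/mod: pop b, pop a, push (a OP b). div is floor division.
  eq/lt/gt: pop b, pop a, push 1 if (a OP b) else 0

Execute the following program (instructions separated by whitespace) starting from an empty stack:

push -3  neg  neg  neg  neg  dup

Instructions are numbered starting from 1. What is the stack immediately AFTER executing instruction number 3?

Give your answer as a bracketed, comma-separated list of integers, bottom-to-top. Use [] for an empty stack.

Step 1 ('push -3'): [-3]
Step 2 ('neg'): [3]
Step 3 ('neg'): [-3]

Answer: [-3]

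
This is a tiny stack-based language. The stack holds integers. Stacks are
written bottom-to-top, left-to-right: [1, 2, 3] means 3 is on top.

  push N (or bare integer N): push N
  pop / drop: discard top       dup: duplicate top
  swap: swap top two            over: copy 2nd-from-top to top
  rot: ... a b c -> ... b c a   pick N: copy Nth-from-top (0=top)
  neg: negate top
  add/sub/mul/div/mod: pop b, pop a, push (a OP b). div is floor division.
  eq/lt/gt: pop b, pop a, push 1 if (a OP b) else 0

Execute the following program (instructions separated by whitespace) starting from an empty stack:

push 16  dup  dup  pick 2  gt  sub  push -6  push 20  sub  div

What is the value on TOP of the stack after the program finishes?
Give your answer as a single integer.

After 'push 16': [16]
After 'dup': [16, 16]
After 'dup': [16, 16, 16]
After 'pick 2': [16, 16, 16, 16]
After 'gt': [16, 16, 0]
After 'sub': [16, 16]
After 'push -6': [16, 16, -6]
After 'push 20': [16, 16, -6, 20]
After 'sub': [16, 16, -26]
After 'div': [16, -1]

Answer: -1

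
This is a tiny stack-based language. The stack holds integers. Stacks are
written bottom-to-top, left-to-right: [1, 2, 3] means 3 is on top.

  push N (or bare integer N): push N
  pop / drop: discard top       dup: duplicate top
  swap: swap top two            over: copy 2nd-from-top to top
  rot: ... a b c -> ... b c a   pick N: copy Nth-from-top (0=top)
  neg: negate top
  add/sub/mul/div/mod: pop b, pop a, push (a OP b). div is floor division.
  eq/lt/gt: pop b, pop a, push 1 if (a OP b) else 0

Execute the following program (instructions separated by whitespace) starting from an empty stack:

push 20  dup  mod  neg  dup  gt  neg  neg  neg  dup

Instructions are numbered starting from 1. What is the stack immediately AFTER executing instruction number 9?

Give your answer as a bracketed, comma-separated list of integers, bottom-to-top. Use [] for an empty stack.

Answer: [0]

Derivation:
Step 1 ('push 20'): [20]
Step 2 ('dup'): [20, 20]
Step 3 ('mod'): [0]
Step 4 ('neg'): [0]
Step 5 ('dup'): [0, 0]
Step 6 ('gt'): [0]
Step 7 ('neg'): [0]
Step 8 ('neg'): [0]
Step 9 ('neg'): [0]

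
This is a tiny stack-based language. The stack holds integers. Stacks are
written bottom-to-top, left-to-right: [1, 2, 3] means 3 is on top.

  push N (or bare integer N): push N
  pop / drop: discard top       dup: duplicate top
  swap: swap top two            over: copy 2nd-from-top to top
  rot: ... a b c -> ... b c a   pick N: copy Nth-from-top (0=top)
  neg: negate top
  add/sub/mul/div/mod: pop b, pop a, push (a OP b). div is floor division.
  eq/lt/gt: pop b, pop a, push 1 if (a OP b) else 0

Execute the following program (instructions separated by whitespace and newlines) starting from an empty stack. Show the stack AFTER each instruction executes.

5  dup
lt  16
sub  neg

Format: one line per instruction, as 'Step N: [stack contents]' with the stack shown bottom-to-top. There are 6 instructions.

Step 1: [5]
Step 2: [5, 5]
Step 3: [0]
Step 4: [0, 16]
Step 5: [-16]
Step 6: [16]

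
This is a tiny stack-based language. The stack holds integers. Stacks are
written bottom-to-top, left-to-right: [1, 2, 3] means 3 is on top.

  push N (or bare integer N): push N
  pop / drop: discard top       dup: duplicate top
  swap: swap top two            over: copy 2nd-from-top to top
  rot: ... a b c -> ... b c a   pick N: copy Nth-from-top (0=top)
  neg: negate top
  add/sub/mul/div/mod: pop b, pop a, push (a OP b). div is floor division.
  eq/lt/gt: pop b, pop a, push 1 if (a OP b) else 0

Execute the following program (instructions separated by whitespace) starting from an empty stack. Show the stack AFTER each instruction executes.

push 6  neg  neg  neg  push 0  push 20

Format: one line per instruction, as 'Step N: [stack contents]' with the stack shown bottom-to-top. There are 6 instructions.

Step 1: [6]
Step 2: [-6]
Step 3: [6]
Step 4: [-6]
Step 5: [-6, 0]
Step 6: [-6, 0, 20]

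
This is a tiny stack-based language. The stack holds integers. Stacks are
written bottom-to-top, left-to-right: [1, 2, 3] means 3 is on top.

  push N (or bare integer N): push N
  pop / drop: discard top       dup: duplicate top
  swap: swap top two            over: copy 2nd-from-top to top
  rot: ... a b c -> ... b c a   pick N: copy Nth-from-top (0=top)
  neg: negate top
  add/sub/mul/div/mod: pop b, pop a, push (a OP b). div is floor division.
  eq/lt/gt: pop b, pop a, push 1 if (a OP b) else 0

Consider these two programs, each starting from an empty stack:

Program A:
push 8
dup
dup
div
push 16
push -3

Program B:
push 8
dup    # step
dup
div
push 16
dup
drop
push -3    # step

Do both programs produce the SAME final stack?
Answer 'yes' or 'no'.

Program A trace:
  After 'push 8': [8]
  After 'dup': [8, 8]
  After 'dup': [8, 8, 8]
  After 'div': [8, 1]
  After 'push 16': [8, 1, 16]
  After 'push -3': [8, 1, 16, -3]
Program A final stack: [8, 1, 16, -3]

Program B trace:
  After 'push 8': [8]
  After 'dup': [8, 8]
  After 'dup': [8, 8, 8]
  After 'div': [8, 1]
  After 'push 16': [8, 1, 16]
  After 'dup': [8, 1, 16, 16]
  After 'drop': [8, 1, 16]
  After 'push -3': [8, 1, 16, -3]
Program B final stack: [8, 1, 16, -3]
Same: yes

Answer: yes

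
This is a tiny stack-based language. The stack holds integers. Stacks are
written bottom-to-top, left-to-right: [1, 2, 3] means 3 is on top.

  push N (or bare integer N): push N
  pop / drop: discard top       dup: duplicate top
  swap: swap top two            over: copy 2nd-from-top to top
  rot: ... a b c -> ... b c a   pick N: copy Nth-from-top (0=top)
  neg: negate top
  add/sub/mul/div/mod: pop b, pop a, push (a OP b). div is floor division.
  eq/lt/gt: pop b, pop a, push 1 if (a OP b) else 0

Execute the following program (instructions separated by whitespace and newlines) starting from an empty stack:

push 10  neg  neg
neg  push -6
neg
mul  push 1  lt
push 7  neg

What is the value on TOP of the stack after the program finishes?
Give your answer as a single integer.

Answer: -7

Derivation:
After 'push 10': [10]
After 'neg': [-10]
After 'neg': [10]
After 'neg': [-10]
After 'push -6': [-10, -6]
After 'neg': [-10, 6]
After 'mul': [-60]
After 'push 1': [-60, 1]
After 'lt': [1]
After 'push 7': [1, 7]
After 'neg': [1, -7]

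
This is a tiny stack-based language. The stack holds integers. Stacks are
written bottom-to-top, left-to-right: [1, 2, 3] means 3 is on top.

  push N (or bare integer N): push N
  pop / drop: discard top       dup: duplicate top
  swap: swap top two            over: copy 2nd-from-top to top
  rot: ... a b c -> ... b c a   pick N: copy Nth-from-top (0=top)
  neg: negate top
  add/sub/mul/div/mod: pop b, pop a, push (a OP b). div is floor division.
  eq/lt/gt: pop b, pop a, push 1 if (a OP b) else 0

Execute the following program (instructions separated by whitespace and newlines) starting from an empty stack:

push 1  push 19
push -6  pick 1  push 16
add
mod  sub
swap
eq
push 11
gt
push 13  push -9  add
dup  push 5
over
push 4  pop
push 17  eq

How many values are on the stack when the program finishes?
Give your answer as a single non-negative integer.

Answer: 5

Derivation:
After 'push 1': stack = [1] (depth 1)
After 'push 19': stack = [1, 19] (depth 2)
After 'push -6': stack = [1, 19, -6] (depth 3)
After 'pick 1': stack = [1, 19, -6, 19] (depth 4)
After 'push 16': stack = [1, 19, -6, 19, 16] (depth 5)
After 'add': stack = [1, 19, -6, 35] (depth 4)
After 'mod': stack = [1, 19, 29] (depth 3)
After 'sub': stack = [1, -10] (depth 2)
After 'swap': stack = [-10, 1] (depth 2)
After 'eq': stack = [0] (depth 1)
  ...
After 'push 13': stack = [0, 13] (depth 2)
After 'push -9': stack = [0, 13, -9] (depth 3)
After 'add': stack = [0, 4] (depth 2)
After 'dup': stack = [0, 4, 4] (depth 3)
After 'push 5': stack = [0, 4, 4, 5] (depth 4)
After 'over': stack = [0, 4, 4, 5, 4] (depth 5)
After 'push 4': stack = [0, 4, 4, 5, 4, 4] (depth 6)
After 'pop': stack = [0, 4, 4, 5, 4] (depth 5)
After 'push 17': stack = [0, 4, 4, 5, 4, 17] (depth 6)
After 'eq': stack = [0, 4, 4, 5, 0] (depth 5)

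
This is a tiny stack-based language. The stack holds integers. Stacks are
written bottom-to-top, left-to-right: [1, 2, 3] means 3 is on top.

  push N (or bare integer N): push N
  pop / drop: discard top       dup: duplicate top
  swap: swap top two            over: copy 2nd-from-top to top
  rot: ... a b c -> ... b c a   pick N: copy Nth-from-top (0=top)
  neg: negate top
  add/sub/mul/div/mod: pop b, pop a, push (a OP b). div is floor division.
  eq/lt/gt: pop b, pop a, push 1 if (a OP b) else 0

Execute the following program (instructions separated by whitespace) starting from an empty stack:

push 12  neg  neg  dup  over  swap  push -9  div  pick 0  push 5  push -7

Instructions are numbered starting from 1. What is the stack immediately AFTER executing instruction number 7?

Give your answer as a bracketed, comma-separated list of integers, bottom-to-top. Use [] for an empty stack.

Answer: [12, 12, 12, -9]

Derivation:
Step 1 ('push 12'): [12]
Step 2 ('neg'): [-12]
Step 3 ('neg'): [12]
Step 4 ('dup'): [12, 12]
Step 5 ('over'): [12, 12, 12]
Step 6 ('swap'): [12, 12, 12]
Step 7 ('push -9'): [12, 12, 12, -9]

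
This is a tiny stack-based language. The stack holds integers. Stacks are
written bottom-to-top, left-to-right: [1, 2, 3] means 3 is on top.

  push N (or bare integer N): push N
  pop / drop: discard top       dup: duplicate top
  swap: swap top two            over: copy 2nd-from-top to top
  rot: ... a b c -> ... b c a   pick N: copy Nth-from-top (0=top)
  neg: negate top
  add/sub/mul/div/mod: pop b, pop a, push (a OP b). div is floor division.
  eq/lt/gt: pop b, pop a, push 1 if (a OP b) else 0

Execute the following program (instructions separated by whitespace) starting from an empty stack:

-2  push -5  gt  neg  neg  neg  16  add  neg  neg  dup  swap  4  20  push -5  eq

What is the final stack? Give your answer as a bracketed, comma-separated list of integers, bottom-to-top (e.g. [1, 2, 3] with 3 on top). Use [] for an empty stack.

After 'push -2': [-2]
After 'push -5': [-2, -5]
After 'gt': [1]
After 'neg': [-1]
After 'neg': [1]
After 'neg': [-1]
After 'push 16': [-1, 16]
After 'add': [15]
After 'neg': [-15]
After 'neg': [15]
After 'dup': [15, 15]
After 'swap': [15, 15]
After 'push 4': [15, 15, 4]
After 'push 20': [15, 15, 4, 20]
After 'push -5': [15, 15, 4, 20, -5]
After 'eq': [15, 15, 4, 0]

Answer: [15, 15, 4, 0]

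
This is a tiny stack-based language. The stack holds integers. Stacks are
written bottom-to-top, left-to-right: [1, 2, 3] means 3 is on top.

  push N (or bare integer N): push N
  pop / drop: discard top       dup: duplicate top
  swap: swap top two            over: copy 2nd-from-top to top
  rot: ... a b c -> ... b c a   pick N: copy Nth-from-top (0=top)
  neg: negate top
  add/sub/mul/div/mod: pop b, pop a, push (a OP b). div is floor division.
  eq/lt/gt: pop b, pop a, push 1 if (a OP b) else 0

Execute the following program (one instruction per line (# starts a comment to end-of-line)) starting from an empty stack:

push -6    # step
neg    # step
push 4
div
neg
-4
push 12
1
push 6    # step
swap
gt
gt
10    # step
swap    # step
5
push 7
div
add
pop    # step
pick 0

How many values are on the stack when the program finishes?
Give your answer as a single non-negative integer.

After 'push -6': stack = [-6] (depth 1)
After 'neg': stack = [6] (depth 1)
After 'push 4': stack = [6, 4] (depth 2)
After 'div': stack = [1] (depth 1)
After 'neg': stack = [-1] (depth 1)
After 'push -4': stack = [-1, -4] (depth 2)
After 'push 12': stack = [-1, -4, 12] (depth 3)
After 'push 1': stack = [-1, -4, 12, 1] (depth 4)
After 'push 6': stack = [-1, -4, 12, 1, 6] (depth 5)
After 'swap': stack = [-1, -4, 12, 6, 1] (depth 5)
After 'gt': stack = [-1, -4, 12, 1] (depth 4)
After 'gt': stack = [-1, -4, 1] (depth 3)
After 'push 10': stack = [-1, -4, 1, 10] (depth 4)
After 'swap': stack = [-1, -4, 10, 1] (depth 4)
After 'push 5': stack = [-1, -4, 10, 1, 5] (depth 5)
After 'push 7': stack = [-1, -4, 10, 1, 5, 7] (depth 6)
After 'div': stack = [-1, -4, 10, 1, 0] (depth 5)
After 'add': stack = [-1, -4, 10, 1] (depth 4)
After 'pop': stack = [-1, -4, 10] (depth 3)
After 'pick 0': stack = [-1, -4, 10, 10] (depth 4)

Answer: 4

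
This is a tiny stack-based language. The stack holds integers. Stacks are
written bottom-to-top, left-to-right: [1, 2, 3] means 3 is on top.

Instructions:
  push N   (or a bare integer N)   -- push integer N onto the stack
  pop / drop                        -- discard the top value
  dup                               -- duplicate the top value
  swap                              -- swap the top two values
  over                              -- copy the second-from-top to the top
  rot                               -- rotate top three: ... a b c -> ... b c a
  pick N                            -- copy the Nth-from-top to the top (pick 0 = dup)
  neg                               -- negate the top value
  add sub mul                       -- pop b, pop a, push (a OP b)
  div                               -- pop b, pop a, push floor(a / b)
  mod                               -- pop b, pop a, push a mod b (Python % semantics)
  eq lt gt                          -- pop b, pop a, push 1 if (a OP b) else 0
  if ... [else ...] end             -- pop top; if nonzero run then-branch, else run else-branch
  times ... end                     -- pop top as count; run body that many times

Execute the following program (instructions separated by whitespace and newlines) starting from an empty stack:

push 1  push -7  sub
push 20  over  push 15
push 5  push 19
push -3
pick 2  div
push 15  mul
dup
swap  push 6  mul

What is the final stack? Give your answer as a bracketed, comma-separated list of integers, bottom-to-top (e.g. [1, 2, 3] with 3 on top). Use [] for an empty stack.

Answer: [8, 20, 8, 15, 5, 19, -15, -90]

Derivation:
After 'push 1': [1]
After 'push -7': [1, -7]
After 'sub': [8]
After 'push 20': [8, 20]
After 'over': [8, 20, 8]
After 'push 15': [8, 20, 8, 15]
After 'push 5': [8, 20, 8, 15, 5]
After 'push 19': [8, 20, 8, 15, 5, 19]
After 'push -3': [8, 20, 8, 15, 5, 19, -3]
After 'pick 2': [8, 20, 8, 15, 5, 19, -3, 5]
After 'div': [8, 20, 8, 15, 5, 19, -1]
After 'push 15': [8, 20, 8, 15, 5, 19, -1, 15]
After 'mul': [8, 20, 8, 15, 5, 19, -15]
After 'dup': [8, 20, 8, 15, 5, 19, -15, -15]
After 'swap': [8, 20, 8, 15, 5, 19, -15, -15]
After 'push 6': [8, 20, 8, 15, 5, 19, -15, -15, 6]
After 'mul': [8, 20, 8, 15, 5, 19, -15, -90]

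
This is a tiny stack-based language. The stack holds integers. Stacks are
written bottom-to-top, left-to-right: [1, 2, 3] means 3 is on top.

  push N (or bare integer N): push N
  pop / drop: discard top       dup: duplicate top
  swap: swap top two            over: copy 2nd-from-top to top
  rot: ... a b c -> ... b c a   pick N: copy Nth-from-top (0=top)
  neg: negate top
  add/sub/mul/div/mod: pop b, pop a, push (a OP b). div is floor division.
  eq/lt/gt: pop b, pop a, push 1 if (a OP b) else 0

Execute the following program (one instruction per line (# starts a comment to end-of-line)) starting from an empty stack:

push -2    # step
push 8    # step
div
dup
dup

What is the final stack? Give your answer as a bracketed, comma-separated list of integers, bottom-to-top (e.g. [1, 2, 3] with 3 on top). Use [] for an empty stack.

Answer: [-1, -1, -1]

Derivation:
After 'push -2': [-2]
After 'push 8': [-2, 8]
After 'div': [-1]
After 'dup': [-1, -1]
After 'dup': [-1, -1, -1]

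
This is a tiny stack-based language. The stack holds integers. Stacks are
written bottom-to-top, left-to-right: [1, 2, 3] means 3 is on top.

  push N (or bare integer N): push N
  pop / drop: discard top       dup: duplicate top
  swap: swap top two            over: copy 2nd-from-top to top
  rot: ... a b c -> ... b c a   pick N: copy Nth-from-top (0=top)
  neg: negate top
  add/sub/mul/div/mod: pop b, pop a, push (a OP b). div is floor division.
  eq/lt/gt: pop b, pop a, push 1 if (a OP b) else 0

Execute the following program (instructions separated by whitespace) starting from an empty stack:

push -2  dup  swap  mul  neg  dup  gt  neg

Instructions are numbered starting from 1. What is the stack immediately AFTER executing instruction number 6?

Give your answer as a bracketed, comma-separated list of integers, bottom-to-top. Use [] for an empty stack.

Step 1 ('push -2'): [-2]
Step 2 ('dup'): [-2, -2]
Step 3 ('swap'): [-2, -2]
Step 4 ('mul'): [4]
Step 5 ('neg'): [-4]
Step 6 ('dup'): [-4, -4]

Answer: [-4, -4]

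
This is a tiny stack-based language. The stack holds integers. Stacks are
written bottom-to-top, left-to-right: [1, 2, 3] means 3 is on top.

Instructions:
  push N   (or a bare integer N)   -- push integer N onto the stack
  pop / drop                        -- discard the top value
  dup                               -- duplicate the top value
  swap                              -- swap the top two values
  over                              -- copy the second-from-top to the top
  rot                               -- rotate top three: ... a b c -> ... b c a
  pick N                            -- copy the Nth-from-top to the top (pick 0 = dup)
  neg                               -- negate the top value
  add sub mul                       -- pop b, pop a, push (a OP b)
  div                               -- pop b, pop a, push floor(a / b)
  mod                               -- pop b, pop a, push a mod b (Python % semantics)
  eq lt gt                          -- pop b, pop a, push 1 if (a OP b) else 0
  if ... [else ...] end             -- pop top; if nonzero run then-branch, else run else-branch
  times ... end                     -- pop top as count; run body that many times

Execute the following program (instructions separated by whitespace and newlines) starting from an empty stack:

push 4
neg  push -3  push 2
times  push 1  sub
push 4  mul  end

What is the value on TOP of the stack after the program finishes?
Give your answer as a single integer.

After 'push 4': [4]
After 'neg': [-4]
After 'push -3': [-4, -3]
After 'push 2': [-4, -3, 2]
After 'times': [-4, -3]
After 'push 1': [-4, -3, 1]
After 'sub': [-4, -4]
After 'push 4': [-4, -4, 4]
After 'mul': [-4, -16]
After 'push 1': [-4, -16, 1]
After 'sub': [-4, -17]
After 'push 4': [-4, -17, 4]
After 'mul': [-4, -68]

Answer: -68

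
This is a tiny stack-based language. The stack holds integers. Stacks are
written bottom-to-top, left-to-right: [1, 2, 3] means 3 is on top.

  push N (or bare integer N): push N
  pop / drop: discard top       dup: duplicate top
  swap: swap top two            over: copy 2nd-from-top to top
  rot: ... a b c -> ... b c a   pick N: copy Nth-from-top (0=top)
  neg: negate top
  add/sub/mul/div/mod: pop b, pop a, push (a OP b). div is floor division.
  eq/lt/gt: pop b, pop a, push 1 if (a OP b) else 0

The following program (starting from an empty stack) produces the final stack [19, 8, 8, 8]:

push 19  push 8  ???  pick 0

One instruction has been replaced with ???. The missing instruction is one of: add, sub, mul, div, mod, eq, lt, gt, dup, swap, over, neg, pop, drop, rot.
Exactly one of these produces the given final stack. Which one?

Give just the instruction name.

Stack before ???: [19, 8]
Stack after ???:  [19, 8, 8]
The instruction that transforms [19, 8] -> [19, 8, 8] is: dup

Answer: dup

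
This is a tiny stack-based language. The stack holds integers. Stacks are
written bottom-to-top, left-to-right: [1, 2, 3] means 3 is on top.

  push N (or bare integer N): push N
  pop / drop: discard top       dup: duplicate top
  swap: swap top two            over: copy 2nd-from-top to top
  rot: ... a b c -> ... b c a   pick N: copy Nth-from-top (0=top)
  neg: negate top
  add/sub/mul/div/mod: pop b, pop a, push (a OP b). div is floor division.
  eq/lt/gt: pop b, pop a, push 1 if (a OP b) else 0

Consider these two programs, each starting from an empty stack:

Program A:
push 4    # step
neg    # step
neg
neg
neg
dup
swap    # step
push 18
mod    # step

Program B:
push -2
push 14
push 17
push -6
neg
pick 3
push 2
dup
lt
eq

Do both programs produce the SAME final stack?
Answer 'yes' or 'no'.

Answer: no

Derivation:
Program A trace:
  After 'push 4': [4]
  After 'neg': [-4]
  After 'neg': [4]
  After 'neg': [-4]
  After 'neg': [4]
  After 'dup': [4, 4]
  After 'swap': [4, 4]
  After 'push 18': [4, 4, 18]
  After 'mod': [4, 4]
Program A final stack: [4, 4]

Program B trace:
  After 'push -2': [-2]
  After 'push 14': [-2, 14]
  After 'push 17': [-2, 14, 17]
  After 'push -6': [-2, 14, 17, -6]
  After 'neg': [-2, 14, 17, 6]
  After 'pick 3': [-2, 14, 17, 6, -2]
  After 'push 2': [-2, 14, 17, 6, -2, 2]
  After 'dup': [-2, 14, 17, 6, -2, 2, 2]
  After 'lt': [-2, 14, 17, 6, -2, 0]
  After 'eq': [-2, 14, 17, 6, 0]
Program B final stack: [-2, 14, 17, 6, 0]
Same: no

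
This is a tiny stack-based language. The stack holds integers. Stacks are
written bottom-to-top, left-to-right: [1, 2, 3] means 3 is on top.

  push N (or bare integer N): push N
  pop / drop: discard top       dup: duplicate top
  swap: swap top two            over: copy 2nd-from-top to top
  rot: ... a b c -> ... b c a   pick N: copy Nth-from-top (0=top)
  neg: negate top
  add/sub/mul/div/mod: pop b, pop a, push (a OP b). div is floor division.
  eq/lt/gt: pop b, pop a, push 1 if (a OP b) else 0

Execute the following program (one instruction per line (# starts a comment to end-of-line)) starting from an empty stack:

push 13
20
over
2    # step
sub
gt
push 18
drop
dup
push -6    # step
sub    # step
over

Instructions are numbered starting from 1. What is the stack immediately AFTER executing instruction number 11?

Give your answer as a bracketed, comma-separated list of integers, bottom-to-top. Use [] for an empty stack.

Answer: [13, 1, 7]

Derivation:
Step 1 ('push 13'): [13]
Step 2 ('20'): [13, 20]
Step 3 ('over'): [13, 20, 13]
Step 4 ('2'): [13, 20, 13, 2]
Step 5 ('sub'): [13, 20, 11]
Step 6 ('gt'): [13, 1]
Step 7 ('push 18'): [13, 1, 18]
Step 8 ('drop'): [13, 1]
Step 9 ('dup'): [13, 1, 1]
Step 10 ('push -6'): [13, 1, 1, -6]
Step 11 ('sub'): [13, 1, 7]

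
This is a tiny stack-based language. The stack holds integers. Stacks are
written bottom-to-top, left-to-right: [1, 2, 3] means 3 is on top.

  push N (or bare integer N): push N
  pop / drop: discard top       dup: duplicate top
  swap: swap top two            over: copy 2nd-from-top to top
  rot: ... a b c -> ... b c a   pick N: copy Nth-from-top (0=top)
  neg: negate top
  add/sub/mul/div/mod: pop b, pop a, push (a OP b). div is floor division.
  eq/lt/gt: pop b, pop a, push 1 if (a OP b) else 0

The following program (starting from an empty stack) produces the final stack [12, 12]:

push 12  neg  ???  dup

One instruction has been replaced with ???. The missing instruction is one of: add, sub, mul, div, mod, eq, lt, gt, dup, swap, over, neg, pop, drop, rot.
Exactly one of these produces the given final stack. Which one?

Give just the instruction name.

Answer: neg

Derivation:
Stack before ???: [-12]
Stack after ???:  [12]
The instruction that transforms [-12] -> [12] is: neg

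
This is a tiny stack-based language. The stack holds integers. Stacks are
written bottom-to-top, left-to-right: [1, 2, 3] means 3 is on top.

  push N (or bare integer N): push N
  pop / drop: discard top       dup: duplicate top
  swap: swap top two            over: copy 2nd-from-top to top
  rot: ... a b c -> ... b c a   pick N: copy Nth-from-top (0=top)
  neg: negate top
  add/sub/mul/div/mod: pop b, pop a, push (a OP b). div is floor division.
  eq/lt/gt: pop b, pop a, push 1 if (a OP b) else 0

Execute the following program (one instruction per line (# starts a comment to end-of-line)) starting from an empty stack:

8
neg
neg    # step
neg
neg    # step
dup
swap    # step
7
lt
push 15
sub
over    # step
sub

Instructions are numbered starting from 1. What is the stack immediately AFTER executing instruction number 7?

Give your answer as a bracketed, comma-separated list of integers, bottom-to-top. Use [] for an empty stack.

Step 1 ('8'): [8]
Step 2 ('neg'): [-8]
Step 3 ('neg'): [8]
Step 4 ('neg'): [-8]
Step 5 ('neg'): [8]
Step 6 ('dup'): [8, 8]
Step 7 ('swap'): [8, 8]

Answer: [8, 8]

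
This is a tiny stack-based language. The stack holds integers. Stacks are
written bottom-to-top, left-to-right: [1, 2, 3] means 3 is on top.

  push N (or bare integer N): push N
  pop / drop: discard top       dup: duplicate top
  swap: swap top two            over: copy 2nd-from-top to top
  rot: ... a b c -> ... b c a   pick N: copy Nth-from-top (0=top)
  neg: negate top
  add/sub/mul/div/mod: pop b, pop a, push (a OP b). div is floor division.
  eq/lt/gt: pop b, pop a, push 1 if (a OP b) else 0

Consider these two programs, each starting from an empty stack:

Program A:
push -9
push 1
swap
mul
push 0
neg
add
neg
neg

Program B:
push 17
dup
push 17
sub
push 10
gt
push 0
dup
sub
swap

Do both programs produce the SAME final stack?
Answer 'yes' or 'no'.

Answer: no

Derivation:
Program A trace:
  After 'push -9': [-9]
  After 'push 1': [-9, 1]
  After 'swap': [1, -9]
  After 'mul': [-9]
  After 'push 0': [-9, 0]
  After 'neg': [-9, 0]
  After 'add': [-9]
  After 'neg': [9]
  After 'neg': [-9]
Program A final stack: [-9]

Program B trace:
  After 'push 17': [17]
  After 'dup': [17, 17]
  After 'push 17': [17, 17, 17]
  After 'sub': [17, 0]
  After 'push 10': [17, 0, 10]
  After 'gt': [17, 0]
  After 'push 0': [17, 0, 0]
  After 'dup': [17, 0, 0, 0]
  After 'sub': [17, 0, 0]
  After 'swap': [17, 0, 0]
Program B final stack: [17, 0, 0]
Same: no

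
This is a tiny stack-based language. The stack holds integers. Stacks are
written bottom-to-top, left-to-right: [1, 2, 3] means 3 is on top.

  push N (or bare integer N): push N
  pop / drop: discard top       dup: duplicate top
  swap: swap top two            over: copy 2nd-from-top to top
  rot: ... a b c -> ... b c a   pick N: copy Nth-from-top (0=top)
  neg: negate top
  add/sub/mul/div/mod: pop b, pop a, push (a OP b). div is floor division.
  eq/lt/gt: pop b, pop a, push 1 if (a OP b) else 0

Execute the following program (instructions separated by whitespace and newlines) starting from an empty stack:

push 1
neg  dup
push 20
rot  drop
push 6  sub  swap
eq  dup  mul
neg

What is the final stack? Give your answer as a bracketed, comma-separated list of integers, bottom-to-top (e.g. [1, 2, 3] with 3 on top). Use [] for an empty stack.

Answer: [0]

Derivation:
After 'push 1': [1]
After 'neg': [-1]
After 'dup': [-1, -1]
After 'push 20': [-1, -1, 20]
After 'rot': [-1, 20, -1]
After 'drop': [-1, 20]
After 'push 6': [-1, 20, 6]
After 'sub': [-1, 14]
After 'swap': [14, -1]
After 'eq': [0]
After 'dup': [0, 0]
After 'mul': [0]
After 'neg': [0]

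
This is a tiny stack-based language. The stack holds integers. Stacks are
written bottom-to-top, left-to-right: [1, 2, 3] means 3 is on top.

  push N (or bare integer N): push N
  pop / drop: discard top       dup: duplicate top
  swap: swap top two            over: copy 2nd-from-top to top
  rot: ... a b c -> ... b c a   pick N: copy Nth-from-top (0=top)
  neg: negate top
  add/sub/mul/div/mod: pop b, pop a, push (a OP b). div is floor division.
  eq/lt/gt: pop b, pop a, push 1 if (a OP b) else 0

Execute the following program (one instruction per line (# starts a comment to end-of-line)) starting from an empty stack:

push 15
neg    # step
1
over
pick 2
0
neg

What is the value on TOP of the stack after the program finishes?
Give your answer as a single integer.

After 'push 15': [15]
After 'neg': [-15]
After 'push 1': [-15, 1]
After 'over': [-15, 1, -15]
After 'pick 2': [-15, 1, -15, -15]
After 'push 0': [-15, 1, -15, -15, 0]
After 'neg': [-15, 1, -15, -15, 0]

Answer: 0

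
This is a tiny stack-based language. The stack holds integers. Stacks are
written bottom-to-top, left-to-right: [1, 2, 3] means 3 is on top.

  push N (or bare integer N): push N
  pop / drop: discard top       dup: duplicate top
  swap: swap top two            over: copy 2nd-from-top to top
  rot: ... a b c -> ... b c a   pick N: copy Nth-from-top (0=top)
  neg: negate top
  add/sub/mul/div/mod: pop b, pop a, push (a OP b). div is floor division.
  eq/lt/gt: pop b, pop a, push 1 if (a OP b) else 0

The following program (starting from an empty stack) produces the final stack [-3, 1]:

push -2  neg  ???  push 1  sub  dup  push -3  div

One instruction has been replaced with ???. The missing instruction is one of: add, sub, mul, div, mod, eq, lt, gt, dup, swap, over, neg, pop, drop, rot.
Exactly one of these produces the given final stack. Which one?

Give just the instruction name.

Answer: neg

Derivation:
Stack before ???: [2]
Stack after ???:  [-2]
The instruction that transforms [2] -> [-2] is: neg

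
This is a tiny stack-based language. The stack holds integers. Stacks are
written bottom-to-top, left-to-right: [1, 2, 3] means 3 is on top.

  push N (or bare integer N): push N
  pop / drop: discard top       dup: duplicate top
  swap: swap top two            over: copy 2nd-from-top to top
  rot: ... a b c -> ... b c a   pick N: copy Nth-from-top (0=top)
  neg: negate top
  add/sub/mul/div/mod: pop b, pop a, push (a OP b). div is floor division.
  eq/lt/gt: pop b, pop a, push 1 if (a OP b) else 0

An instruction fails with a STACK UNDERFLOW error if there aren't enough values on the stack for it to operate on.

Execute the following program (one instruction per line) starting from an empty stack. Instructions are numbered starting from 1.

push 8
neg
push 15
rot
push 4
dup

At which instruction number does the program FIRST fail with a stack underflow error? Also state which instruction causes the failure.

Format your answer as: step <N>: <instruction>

Step 1 ('push 8'): stack = [8], depth = 1
Step 2 ('neg'): stack = [-8], depth = 1
Step 3 ('push 15'): stack = [-8, 15], depth = 2
Step 4 ('rot'): needs 3 value(s) but depth is 2 — STACK UNDERFLOW

Answer: step 4: rot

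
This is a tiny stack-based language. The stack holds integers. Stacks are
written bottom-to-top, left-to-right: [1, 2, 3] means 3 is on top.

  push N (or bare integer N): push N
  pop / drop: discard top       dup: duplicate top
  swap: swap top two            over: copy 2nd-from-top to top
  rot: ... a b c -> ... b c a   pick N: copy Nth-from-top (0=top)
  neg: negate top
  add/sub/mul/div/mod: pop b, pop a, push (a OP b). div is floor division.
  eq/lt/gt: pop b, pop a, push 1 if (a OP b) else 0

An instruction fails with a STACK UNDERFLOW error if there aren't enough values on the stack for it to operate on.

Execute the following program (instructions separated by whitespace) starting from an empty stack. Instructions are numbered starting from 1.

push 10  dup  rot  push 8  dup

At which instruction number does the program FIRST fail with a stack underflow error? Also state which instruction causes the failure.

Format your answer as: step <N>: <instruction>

Answer: step 3: rot

Derivation:
Step 1 ('push 10'): stack = [10], depth = 1
Step 2 ('dup'): stack = [10, 10], depth = 2
Step 3 ('rot'): needs 3 value(s) but depth is 2 — STACK UNDERFLOW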